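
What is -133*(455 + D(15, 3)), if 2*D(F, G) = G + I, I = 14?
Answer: -123291/2 ≈ -61646.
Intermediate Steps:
D(F, G) = 7 + G/2 (D(F, G) = (G + 14)/2 = (14 + G)/2 = 7 + G/2)
-133*(455 + D(15, 3)) = -133*(455 + (7 + (1/2)*3)) = -133*(455 + (7 + 3/2)) = -133*(455 + 17/2) = -133*927/2 = -123291/2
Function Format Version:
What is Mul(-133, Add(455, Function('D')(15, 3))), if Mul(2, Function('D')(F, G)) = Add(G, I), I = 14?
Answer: Rational(-123291, 2) ≈ -61646.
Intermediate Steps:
Function('D')(F, G) = Add(7, Mul(Rational(1, 2), G)) (Function('D')(F, G) = Mul(Rational(1, 2), Add(G, 14)) = Mul(Rational(1, 2), Add(14, G)) = Add(7, Mul(Rational(1, 2), G)))
Mul(-133, Add(455, Function('D')(15, 3))) = Mul(-133, Add(455, Add(7, Mul(Rational(1, 2), 3)))) = Mul(-133, Add(455, Add(7, Rational(3, 2)))) = Mul(-133, Add(455, Rational(17, 2))) = Mul(-133, Rational(927, 2)) = Rational(-123291, 2)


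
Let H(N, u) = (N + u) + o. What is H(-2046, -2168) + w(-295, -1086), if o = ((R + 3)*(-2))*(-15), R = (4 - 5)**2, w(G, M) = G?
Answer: -4389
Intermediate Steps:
R = 1 (R = (-1)**2 = 1)
o = 120 (o = ((1 + 3)*(-2))*(-15) = (4*(-2))*(-15) = -8*(-15) = 120)
H(N, u) = 120 + N + u (H(N, u) = (N + u) + 120 = 120 + N + u)
H(-2046, -2168) + w(-295, -1086) = (120 - 2046 - 2168) - 295 = -4094 - 295 = -4389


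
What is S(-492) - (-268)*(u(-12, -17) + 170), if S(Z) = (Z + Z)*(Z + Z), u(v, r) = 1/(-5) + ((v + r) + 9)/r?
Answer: 86196604/85 ≈ 1.0141e+6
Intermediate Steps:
u(v, r) = -⅕ + (9 + r + v)/r (u(v, r) = 1*(-⅕) + ((r + v) + 9)/r = -⅕ + (9 + r + v)/r)
S(Z) = 4*Z² (S(Z) = (2*Z)*(2*Z) = 4*Z²)
S(-492) - (-268)*(u(-12, -17) + 170) = 4*(-492)² - (-268)*((9 - 12 + (⅘)*(-17))/(-17) + 170) = 4*242064 - (-268)*(-(9 - 12 - 68/5)/17 + 170) = 968256 - (-268)*(-1/17*(-83/5) + 170) = 968256 - (-268)*(83/85 + 170) = 968256 - (-268)*14533/85 = 968256 - 1*(-3894844/85) = 968256 + 3894844/85 = 86196604/85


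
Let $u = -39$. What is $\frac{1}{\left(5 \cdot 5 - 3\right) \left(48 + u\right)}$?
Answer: $\frac{1}{198} \approx 0.0050505$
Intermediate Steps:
$\frac{1}{\left(5 \cdot 5 - 3\right) \left(48 + u\right)} = \frac{1}{\left(5 \cdot 5 - 3\right) \left(48 - 39\right)} = \frac{1}{\left(25 - 3\right) 9} = \frac{1}{22 \cdot 9} = \frac{1}{198}$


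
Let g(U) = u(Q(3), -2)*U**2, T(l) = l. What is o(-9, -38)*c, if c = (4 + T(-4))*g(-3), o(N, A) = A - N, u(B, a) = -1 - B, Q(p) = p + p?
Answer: 0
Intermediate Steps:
Q(p) = 2*p
g(U) = -7*U**2 (g(U) = (-1 - 2*3)*U**2 = (-1 - 1*6)*U**2 = (-1 - 6)*U**2 = -7*U**2)
c = 0 (c = (4 - 4)*(-7*(-3)**2) = 0*(-7*9) = 0*(-63) = 0)
o(-9, -38)*c = (-38 - 1*(-9))*0 = (-38 + 9)*0 = -29*0 = 0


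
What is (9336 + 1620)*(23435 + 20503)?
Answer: 481384728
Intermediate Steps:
(9336 + 1620)*(23435 + 20503) = 10956*43938 = 481384728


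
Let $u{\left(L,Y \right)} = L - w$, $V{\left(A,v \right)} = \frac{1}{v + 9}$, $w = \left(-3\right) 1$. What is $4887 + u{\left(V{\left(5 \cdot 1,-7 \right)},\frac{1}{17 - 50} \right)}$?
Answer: $\frac{9781}{2} \approx 4890.5$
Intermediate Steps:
$w = -3$
$V{\left(A,v \right)} = \frac{1}{9 + v}$
$u{\left(L,Y \right)} = 3 + L$ ($u{\left(L,Y \right)} = L - -3 = L + 3 = 3 + L$)
$4887 + u{\left(V{\left(5 \cdot 1,-7 \right)},\frac{1}{17 - 50} \right)} = 4887 + \left(3 + \frac{1}{9 - 7}\right) = 4887 + \left(3 + \frac{1}{2}\right) = 4887 + \frac{7}{2} = \frac{9781}{2}$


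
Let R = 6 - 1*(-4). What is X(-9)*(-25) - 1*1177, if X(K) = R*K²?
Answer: -21427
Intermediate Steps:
R = 10 (R = 6 + 4 = 10)
X(K) = 10*K²
X(-9)*(-25) - 1*1177 = (10*(-9)²)*(-25) - 1*1177 = (10*81)*(-25) - 1177 = 810*(-25) - 1177 = -20250 - 1177 = -21427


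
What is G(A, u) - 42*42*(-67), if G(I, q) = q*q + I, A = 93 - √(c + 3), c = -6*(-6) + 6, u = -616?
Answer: 497737 - 3*√5 ≈ 4.9773e+5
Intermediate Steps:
c = 42 (c = 36 + 6 = 42)
A = 93 - 3*√5 (A = 93 - √(42 + 3) = 93 - √45 = 93 - 3*√5 ≈ 86.292)
G(I, q) = I + q² (G(I, q) = q² + I = I + q²)
G(A, u) - 42*42*(-67) = ((93 - 3*√5) + (-616)²) - 42*42*(-67) = ((93 - 3*√5) + 379456) - 1764*(-67) = (379549 - 3*√5) + 118188 = 497737 - 3*√5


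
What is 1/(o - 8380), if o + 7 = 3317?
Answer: -1/5070 ≈ -0.00019724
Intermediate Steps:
o = 3310 (o = -7 + 3317 = 3310)
1/(o - 8380) = 1/(3310 - 8380) = 1/(-5070) = -1/5070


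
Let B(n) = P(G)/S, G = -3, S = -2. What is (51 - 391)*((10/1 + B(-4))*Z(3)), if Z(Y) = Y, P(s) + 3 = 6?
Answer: -8670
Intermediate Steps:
P(s) = 3 (P(s) = -3 + 6 = 3)
B(n) = -3/2 (B(n) = 3/(-2) = 3*(-½) = -3/2)
(51 - 391)*((10/1 + B(-4))*Z(3)) = (51 - 391)*((10/1 - 3/2)*3) = -340*(10*1 - 3/2)*3 = -340*(10 - 3/2)*3 = -2890*3 = -340*51/2 = -8670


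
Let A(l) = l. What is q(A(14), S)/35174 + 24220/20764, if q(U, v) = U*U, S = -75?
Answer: 106998003/91294117 ≈ 1.1720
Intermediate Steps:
q(U, v) = U²
q(A(14), S)/35174 + 24220/20764 = 14²/35174 + 24220/20764 = 196*(1/35174) + 24220*(1/20764) = 98/17587 + 6055/5191 = 106998003/91294117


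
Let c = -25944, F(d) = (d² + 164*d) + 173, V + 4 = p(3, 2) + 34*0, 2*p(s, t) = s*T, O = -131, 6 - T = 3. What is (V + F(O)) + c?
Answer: -60187/2 ≈ -30094.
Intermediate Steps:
T = 3 (T = 6 - 1*3 = 6 - 3 = 3)
p(s, t) = 3*s/2 (p(s, t) = (s*3)/2 = (3*s)/2 = 3*s/2)
V = ½ (V = -4 + ((3/2)*3 + 34*0) = -4 + (9/2 + 0) = -4 + 9/2 = ½ ≈ 0.50000)
F(d) = 173 + d² + 164*d
(V + F(O)) + c = (½ + (173 + (-131)² + 164*(-131))) - 25944 = (½ + (173 + 17161 - 21484)) - 25944 = (½ - 4150) - 25944 = -8299/2 - 25944 = -60187/2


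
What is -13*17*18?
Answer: -3978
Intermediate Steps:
-13*17*18 = -221*18 = -3978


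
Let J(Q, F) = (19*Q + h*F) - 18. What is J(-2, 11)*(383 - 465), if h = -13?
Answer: 16318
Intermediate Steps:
J(Q, F) = -18 - 13*F + 19*Q (J(Q, F) = (19*Q - 13*F) - 18 = (-13*F + 19*Q) - 18 = -18 - 13*F + 19*Q)
J(-2, 11)*(383 - 465) = (-18 - 13*11 + 19*(-2))*(383 - 465) = (-18 - 143 - 38)*(-82) = -199*(-82) = 16318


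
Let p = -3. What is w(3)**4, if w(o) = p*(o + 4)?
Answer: 194481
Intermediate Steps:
w(o) = -12 - 3*o (w(o) = -3*(o + 4) = -3*(4 + o) = -12 - 3*o)
w(3)**4 = (-12 - 3*3)**4 = (-12 - 9)**4 = (-21)**4 = 194481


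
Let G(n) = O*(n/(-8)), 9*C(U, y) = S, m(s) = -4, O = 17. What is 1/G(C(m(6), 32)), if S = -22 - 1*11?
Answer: 24/187 ≈ 0.12834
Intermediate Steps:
S = -33 (S = -22 - 11 = -33)
C(U, y) = -11/3 (C(U, y) = (⅑)*(-33) = -11/3)
G(n) = -17*n/8 (G(n) = 17*(n/(-8)) = 17*(n*(-⅛)) = 17*(-n/8) = -17*n/8)
1/G(C(m(6), 32)) = 1/(-17/8*(-11/3)) = 1/(187/24) = 24/187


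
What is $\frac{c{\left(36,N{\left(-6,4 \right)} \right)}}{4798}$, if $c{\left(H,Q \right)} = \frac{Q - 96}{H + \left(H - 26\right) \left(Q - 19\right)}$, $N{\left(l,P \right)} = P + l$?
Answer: $\frac{49}{417426} \approx 0.00011739$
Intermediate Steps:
$c{\left(H,Q \right)} = \frac{-96 + Q}{H + \left(-26 + H\right) \left(-19 + Q\right)}$
$\frac{c{\left(36,N{\left(-6,4 \right)} \right)}}{4798} = \frac{\frac{1}{494 - 26 \left(4 - 6\right) - 648 + 36 \left(4 - 6\right)} \left(-96 + \left(4 - 6\right)\right)}{4798} = \frac{-96 - 2}{494 - -52 - 648 + 36 \left(-2\right)} \frac{1}{4798} = \frac{1}{494 + 52 - 648 - 72} \left(-98\right) \frac{1}{4798} = \frac{1}{-174} \left(-98\right) \frac{1}{4798} = \left(- \frac{1}{174}\right) \left(-98\right) \frac{1}{4798} = \frac{49}{87} \cdot \frac{1}{4798} = \frac{49}{417426}$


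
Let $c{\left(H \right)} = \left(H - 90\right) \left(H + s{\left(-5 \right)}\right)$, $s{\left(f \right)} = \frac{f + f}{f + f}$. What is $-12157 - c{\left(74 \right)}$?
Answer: $-10957$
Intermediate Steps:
$s{\left(f \right)} = 1$ ($s{\left(f \right)} = \frac{2 f}{2 f} = 2 f \frac{1}{2 f} = 1$)
$c{\left(H \right)} = \left(1 + H\right) \left(-90 + H\right)$ ($c{\left(H \right)} = \left(H - 90\right) \left(H + 1\right) = \left(-90 + H\right) \left(1 + H\right) = \left(1 + H\right) \left(-90 + H\right)$)
$-12157 - c{\left(74 \right)} = -12157 - \left(-90 + 74^{2} - 6586\right) = -12157 - \left(-90 + 5476 - 6586\right) = -12157 - -1200 = -12157 + 1200 = -10957$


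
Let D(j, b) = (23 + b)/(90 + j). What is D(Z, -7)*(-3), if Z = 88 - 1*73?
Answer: -16/35 ≈ -0.45714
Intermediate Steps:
Z = 15 (Z = 88 - 73 = 15)
D(j, b) = (23 + b)/(90 + j)
D(Z, -7)*(-3) = ((23 - 7)/(90 + 15))*(-3) = (16/105)*(-3) = -16/35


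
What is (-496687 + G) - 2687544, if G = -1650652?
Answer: -4834883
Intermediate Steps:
(-496687 + G) - 2687544 = (-496687 - 1650652) - 2687544 = -2147339 - 2687544 = -4834883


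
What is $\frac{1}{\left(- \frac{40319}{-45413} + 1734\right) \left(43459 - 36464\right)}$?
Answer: $\frac{45413}{551111294695} \approx 8.2403 \cdot 10^{-8}$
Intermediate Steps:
$\frac{1}{\left(- \frac{40319}{-45413} + 1734\right) \left(43459 - 36464\right)} = \frac{1}{\left(\left(-40319\right) \left(- \frac{1}{45413}\right) + 1734\right) 6995} = \frac{1}{\left(\frac{40319}{45413} + 1734\right) 6995} = \frac{1}{\frac{78786461}{45413} \cdot 6995} = \frac{1}{\frac{551111294695}{45413}} = \frac{45413}{551111294695}$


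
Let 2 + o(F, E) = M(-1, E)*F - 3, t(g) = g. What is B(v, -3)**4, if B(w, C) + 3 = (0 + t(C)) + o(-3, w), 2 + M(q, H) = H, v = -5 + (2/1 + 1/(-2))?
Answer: 14641/16 ≈ 915.06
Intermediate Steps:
v = -7/2 (v = -5 + (2*1 + 1*(-1/2)) = -5 + (2 - 1/2) = -5 + 3/2 = -7/2 ≈ -3.5000)
M(q, H) = -2 + H
o(F, E) = -5 + F*(-2 + E) (o(F, E) = -2 + ((-2 + E)*F - 3) = -2 + (F*(-2 + E) - 3) = -2 + (-3 + F*(-2 + E)) = -5 + F*(-2 + E))
B(w, C) = -2 + C - 3*w (B(w, C) = -3 + ((0 + C) + (-5 - 3*(-2 + w))) = -3 + (C + (-5 + (6 - 3*w))) = -3 + (C + (1 - 3*w)) = -3 + (1 + C - 3*w) = -2 + C - 3*w)
B(v, -3)**4 = (-2 - 3 - 3*(-7/2))**4 = (-2 - 3 + 21/2)**4 = (11/2)**4 = 14641/16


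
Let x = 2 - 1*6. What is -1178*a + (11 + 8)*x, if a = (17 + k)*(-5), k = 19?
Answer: 211964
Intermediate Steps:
x = -4 (x = 2 - 6 = -4)
a = -180 (a = (17 + 19)*(-5) = 36*(-5) = -180)
-1178*a + (11 + 8)*x = -1178*(-180) + (11 + 8)*(-4) = 212040 + 19*(-4) = 212040 - 76 = 211964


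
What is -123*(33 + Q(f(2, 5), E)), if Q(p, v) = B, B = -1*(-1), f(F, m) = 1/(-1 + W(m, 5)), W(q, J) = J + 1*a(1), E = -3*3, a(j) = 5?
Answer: -4182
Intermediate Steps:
E = -9
W(q, J) = 5 + J (W(q, J) = J + 1*5 = J + 5 = 5 + J)
f(F, m) = ⅑ (f(F, m) = 1/(-1 + (5 + 5)) = 1/(-1 + 10) = 1/9 = ⅑)
B = 1
Q(p, v) = 1
-123*(33 + Q(f(2, 5), E)) = -123*(33 + 1) = -123*34 = -4182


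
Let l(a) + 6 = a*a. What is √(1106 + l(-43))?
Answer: √2949 ≈ 54.305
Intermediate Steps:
l(a) = -6 + a² (l(a) = -6 + a*a = -6 + a²)
√(1106 + l(-43)) = √(1106 + (-6 + (-43)²)) = √(1106 + (-6 + 1849)) = √(1106 + 1843) = √2949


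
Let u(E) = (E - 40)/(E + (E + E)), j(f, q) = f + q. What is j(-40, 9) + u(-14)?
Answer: -208/7 ≈ -29.714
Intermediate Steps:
u(E) = (-40 + E)/(3*E) (u(E) = (-40 + E)/(E + 2*E) = (-40 + E)/((3*E)) = (-40 + E)*(1/(3*E)) = (-40 + E)/(3*E))
j(-40, 9) + u(-14) = (-40 + 9) + (1/3)*(-40 - 14)/(-14) = -31 + (1/3)*(-1/14)*(-54) = -31 + 9/7 = -208/7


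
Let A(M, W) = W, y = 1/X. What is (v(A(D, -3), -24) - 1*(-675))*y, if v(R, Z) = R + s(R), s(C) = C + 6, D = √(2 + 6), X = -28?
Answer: -675/28 ≈ -24.107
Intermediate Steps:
D = 2*√2 (D = √8 = 2*√2 ≈ 2.8284)
s(C) = 6 + C
y = -1/28 (y = 1/(-28) = -1/28 ≈ -0.035714)
v(R, Z) = 6 + 2*R (v(R, Z) = R + (6 + R) = 6 + 2*R)
(v(A(D, -3), -24) - 1*(-675))*y = ((6 + 2*(-3)) - 1*(-675))*(-1/28) = ((6 - 6) + 675)*(-1/28) = (0 + 675)*(-1/28) = 675*(-1/28) = -675/28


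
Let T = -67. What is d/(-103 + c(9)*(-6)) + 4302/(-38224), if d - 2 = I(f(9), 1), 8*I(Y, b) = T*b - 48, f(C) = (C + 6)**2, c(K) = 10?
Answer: -57051/1557628 ≈ -0.036627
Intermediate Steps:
f(C) = (6 + C)**2
I(Y, b) = -6 - 67*b/8 (I(Y, b) = (-67*b - 48)/8 = (-48 - 67*b)/8 = -6 - 67*b/8)
d = -99/8 (d = 2 + (-6 - 67/8*1) = 2 + (-6 - 67/8) = 2 - 115/8 = -99/8 ≈ -12.375)
d/(-103 + c(9)*(-6)) + 4302/(-38224) = -99/(8*(-103 + 10*(-6))) + 4302/(-38224) = -99/(8*(-103 - 60)) + 4302*(-1/38224) = -99/8/(-163) - 2151/19112 = -99/8*(-1/163) - 2151/19112 = 99/1304 - 2151/19112 = -57051/1557628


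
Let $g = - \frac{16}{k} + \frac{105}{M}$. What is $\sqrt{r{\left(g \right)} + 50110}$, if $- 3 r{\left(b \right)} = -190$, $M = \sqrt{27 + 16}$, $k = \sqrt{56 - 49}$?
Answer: $\frac{2 \sqrt{112890}}{3} \approx 223.99$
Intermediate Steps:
$k = \sqrt{7} \approx 2.6458$
$M = \sqrt{43} \approx 6.5574$
$g = - \frac{16 \sqrt{7}}{7} + \frac{105 \sqrt{43}}{43}$ ($g = - \frac{16}{\sqrt{7}} + \frac{105}{\sqrt{43}} = - 16 \frac{\sqrt{7}}{7} + 105 \frac{\sqrt{43}}{43} = - \frac{16 \sqrt{7}}{7} + \frac{105 \sqrt{43}}{43} \approx 9.9649$)
$r{\left(b \right)} = \frac{190}{3}$ ($r{\left(b \right)} = \left(- \frac{1}{3}\right) \left(-190\right) = \frac{190}{3}$)
$\sqrt{r{\left(g \right)} + 50110} = \sqrt{\frac{190}{3} + 50110} = \sqrt{\frac{150520}{3}} = \frac{2 \sqrt{112890}}{3}$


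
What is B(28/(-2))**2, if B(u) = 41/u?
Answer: 1681/196 ≈ 8.5765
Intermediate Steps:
B(28/(-2))**2 = (41/((28/(-2))))**2 = (41/((28*(-1/2))))**2 = (41/(-14))**2 = (41*(-1/14))**2 = (-41/14)**2 = 1681/196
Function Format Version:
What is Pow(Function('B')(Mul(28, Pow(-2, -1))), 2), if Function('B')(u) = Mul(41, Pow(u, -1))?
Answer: Rational(1681, 196) ≈ 8.5765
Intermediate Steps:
Pow(Function('B')(Mul(28, Pow(-2, -1))), 2) = Pow(Mul(41, Pow(Mul(28, Pow(-2, -1)), -1)), 2) = Pow(Mul(41, Pow(Mul(28, Rational(-1, 2)), -1)), 2) = Pow(Mul(41, Pow(-14, -1)), 2) = Pow(Mul(41, Rational(-1, 14)), 2) = Pow(Rational(-41, 14), 2) = Rational(1681, 196)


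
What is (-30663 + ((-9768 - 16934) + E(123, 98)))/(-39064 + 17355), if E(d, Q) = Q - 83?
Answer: 57350/21709 ≈ 2.6418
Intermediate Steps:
E(d, Q) = -83 + Q
(-30663 + ((-9768 - 16934) + E(123, 98)))/(-39064 + 17355) = (-30663 + ((-9768 - 16934) + (-83 + 98)))/(-39064 + 17355) = (-30663 + (-26702 + 15))/(-21709) = (-30663 - 26687)*(-1/21709) = -57350*(-1/21709) = 57350/21709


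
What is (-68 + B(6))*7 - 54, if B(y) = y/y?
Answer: -523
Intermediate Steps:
B(y) = 1
(-68 + B(6))*7 - 54 = (-68 + 1)*7 - 54 = -67*7 - 54 = -469 - 54 = -523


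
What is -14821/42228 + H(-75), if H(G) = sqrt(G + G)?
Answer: -14821/42228 + 5*I*sqrt(6) ≈ -0.35098 + 12.247*I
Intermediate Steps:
H(G) = sqrt(2)*sqrt(G) (H(G) = sqrt(2*G) = sqrt(2)*sqrt(G))
-14821/42228 + H(-75) = -14821/42228 + sqrt(2)*sqrt(-75) = -14821*1/42228 + sqrt(2)*(5*I*sqrt(3)) = -14821/42228 + 5*I*sqrt(6)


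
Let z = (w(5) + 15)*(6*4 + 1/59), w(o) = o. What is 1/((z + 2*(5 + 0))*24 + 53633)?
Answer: 59/3858667 ≈ 1.5290e-5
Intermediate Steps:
z = 28340/59 (z = (5 + 15)*(6*4 + 1/59) = 20*(24 + 1/59) = 20*(1417/59) = 28340/59 ≈ 480.34)
1/((z + 2*(5 + 0))*24 + 53633) = 1/((28340/59 + 2*(5 + 0))*24 + 53633) = 1/((28340/59 + 2*5)*24 + 53633) = 1/((28340/59 + 10)*24 + 53633) = 1/((28930/59)*24 + 53633) = 1/(694320/59 + 53633) = 1/(3858667/59) = 59/3858667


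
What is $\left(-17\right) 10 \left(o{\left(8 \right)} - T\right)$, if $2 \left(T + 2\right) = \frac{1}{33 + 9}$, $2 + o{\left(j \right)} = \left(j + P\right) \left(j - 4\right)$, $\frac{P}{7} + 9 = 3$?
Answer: $\frac{971125}{42} \approx 23122.0$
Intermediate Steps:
$P = -42$ ($P = -63 + 7 \cdot 3 = -63 + 21 = -42$)
$o{\left(j \right)} = -2 + \left(-42 + j\right) \left(-4 + j\right)$ ($o{\left(j \right)} = -2 + \left(j - 42\right) \left(j - 4\right) = -2 + \left(-42 + j\right) \left(-4 + j\right)$)
$T = - \frac{167}{84}$ ($T = -2 + \frac{1}{2 \left(33 + 9\right)} = -2 + \frac{1}{2 \cdot 42} = -2 + \frac{1}{2} \cdot \frac{1}{42} = -2 + \frac{1}{84} = - \frac{167}{84} \approx -1.9881$)
$\left(-17\right) 10 \left(o{\left(8 \right)} - T\right) = \left(-17\right) 10 \left(\left(166 + 8^{2} - 368\right) - - \frac{167}{84}\right) = - 170 \left(\left(166 + 64 - 368\right) + \frac{167}{84}\right) = - 170 \left(-138 + \frac{167}{84}\right) = \left(-170\right) \left(- \frac{11425}{84}\right) = \frac{971125}{42}$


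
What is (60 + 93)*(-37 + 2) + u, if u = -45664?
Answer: -51019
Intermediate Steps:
(60 + 93)*(-37 + 2) + u = (60 + 93)*(-37 + 2) - 45664 = 153*(-35) - 45664 = -5355 - 45664 = -51019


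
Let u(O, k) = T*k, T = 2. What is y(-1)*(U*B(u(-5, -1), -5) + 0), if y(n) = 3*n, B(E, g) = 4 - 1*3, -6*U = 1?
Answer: 1/2 ≈ 0.50000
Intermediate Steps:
U = -1/6 (U = -1/6*1 = -1/6 ≈ -0.16667)
u(O, k) = 2*k
B(E, g) = 1 (B(E, g) = 4 - 3 = 1)
y(-1)*(U*B(u(-5, -1), -5) + 0) = (3*(-1))*(-1/6*1 + 0) = -3*(-1/6 + 0) = -3*(-1/6) = 1/2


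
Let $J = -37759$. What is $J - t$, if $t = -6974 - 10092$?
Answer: $-20693$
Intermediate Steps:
$t = -17066$
$J - t = -37759 - -17066 = -37759 + 17066 = -20693$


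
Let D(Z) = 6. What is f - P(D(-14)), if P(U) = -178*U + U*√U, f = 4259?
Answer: 5327 - 6*√6 ≈ 5312.3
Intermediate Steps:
P(U) = U^(3/2) - 178*U (P(U) = -178*U + U^(3/2) = U^(3/2) - 178*U)
f - P(D(-14)) = 4259 - (6^(3/2) - 178*6) = 4259 - (6*√6 - 1068) = 4259 - (-1068 + 6*√6) = 4259 + (1068 - 6*√6) = 5327 - 6*√6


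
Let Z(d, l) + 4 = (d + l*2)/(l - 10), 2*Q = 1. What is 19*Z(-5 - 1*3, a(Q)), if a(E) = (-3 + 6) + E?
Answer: -950/13 ≈ -73.077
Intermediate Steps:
Q = ½ (Q = (½)*1 = ½ ≈ 0.50000)
a(E) = 3 + E
Z(d, l) = -4 + (d + 2*l)/(-10 + l) (Z(d, l) = -4 + (d + l*2)/(l - 10) = -4 + (d + 2*l)/(-10 + l))
19*Z(-5 - 1*3, a(Q)) = 19*((40 + (-5 - 1*3) - 2*(3 + ½))/(-10 + (3 + ½))) = 19*((40 + (-5 - 3) - 2*7/2)/(-10 + 7/2)) = 19*((40 - 8 - 7)/(-13/2)) = 19*(-2/13*25) = 19*(-50/13) = -950/13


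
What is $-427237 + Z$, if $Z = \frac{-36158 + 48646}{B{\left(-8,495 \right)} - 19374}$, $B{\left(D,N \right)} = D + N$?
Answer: $- \frac{8069237707}{18887} \approx -4.2724 \cdot 10^{5}$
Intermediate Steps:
$Z = - \frac{12488}{18887}$ ($Z = \frac{-36158 + 48646}{\left(-8 + 495\right) - 19374} = \frac{12488}{487 - 19374} = \frac{12488}{-18887} = 12488 \left(- \frac{1}{18887}\right) = - \frac{12488}{18887} \approx -0.6612$)
$-427237 + Z = -427237 - \frac{12488}{18887} = - \frac{8069237707}{18887}$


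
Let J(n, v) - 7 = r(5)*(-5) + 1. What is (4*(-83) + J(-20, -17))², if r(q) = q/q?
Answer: 108241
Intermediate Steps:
r(q) = 1
J(n, v) = 3 (J(n, v) = 7 + (1*(-5) + 1) = 7 + (-5 + 1) = 7 - 4 = 3)
(4*(-83) + J(-20, -17))² = (4*(-83) + 3)² = (-332 + 3)² = (-329)² = 108241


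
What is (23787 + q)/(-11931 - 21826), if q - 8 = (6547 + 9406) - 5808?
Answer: -33940/33757 ≈ -1.0054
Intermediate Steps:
q = 10153 (q = 8 + ((6547 + 9406) - 5808) = 8 + (15953 - 5808) = 8 + 10145 = 10153)
(23787 + q)/(-11931 - 21826) = (23787 + 10153)/(-11931 - 21826) = 33940/(-33757) = 33940*(-1/33757) = -33940/33757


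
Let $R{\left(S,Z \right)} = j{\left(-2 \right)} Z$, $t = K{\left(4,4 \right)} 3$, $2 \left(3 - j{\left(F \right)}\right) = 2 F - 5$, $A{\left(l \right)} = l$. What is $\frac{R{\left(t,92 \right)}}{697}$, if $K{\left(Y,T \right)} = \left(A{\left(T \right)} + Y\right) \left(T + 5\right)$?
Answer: $\frac{690}{697} \approx 0.98996$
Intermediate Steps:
$j{\left(F \right)} = \frac{11}{2} - F$ ($j{\left(F \right)} = 3 - \frac{2 F - 5}{2} = 3 - \frac{-5 + 2 F}{2} = 3 - \left(- \frac{5}{2} + F\right) = \frac{11}{2} - F$)
$K{\left(Y,T \right)} = \left(5 + T\right) \left(T + Y\right)$ ($K{\left(Y,T \right)} = \left(T + Y\right) \left(T + 5\right) = \left(T + Y\right) \left(5 + T\right) = \left(5 + T\right) \left(T + Y\right)$)
$t = 216$ ($t = \left(4^{2} + 5 \cdot 4 + 5 \cdot 4 + 4 \cdot 4\right) 3 = \left(16 + 20 + 20 + 16\right) 3 = 72 \cdot 3 = 216$)
$R{\left(S,Z \right)} = \frac{15 Z}{2}$ ($R{\left(S,Z \right)} = \left(\frac{11}{2} - -2\right) Z = \left(\frac{11}{2} + 2\right) Z = \frac{15 Z}{2}$)
$\frac{R{\left(t,92 \right)}}{697} = \frac{\frac{15}{2} \cdot 92}{697} = 690 \cdot \frac{1}{697} = \frac{690}{697}$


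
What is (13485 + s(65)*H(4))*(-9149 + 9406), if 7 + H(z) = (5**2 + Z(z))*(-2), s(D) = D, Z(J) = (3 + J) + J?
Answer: 2145950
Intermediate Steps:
Z(J) = 3 + 2*J
H(z) = -63 - 4*z (H(z) = -7 + (5**2 + (3 + 2*z))*(-2) = -7 + (25 + (3 + 2*z))*(-2) = -7 + (28 + 2*z)*(-2) = -7 + (-56 - 4*z) = -63 - 4*z)
(13485 + s(65)*H(4))*(-9149 + 9406) = (13485 + 65*(-63 - 4*4))*(-9149 + 9406) = (13485 + 65*(-63 - 16))*257 = (13485 + 65*(-79))*257 = (13485 - 5135)*257 = 8350*257 = 2145950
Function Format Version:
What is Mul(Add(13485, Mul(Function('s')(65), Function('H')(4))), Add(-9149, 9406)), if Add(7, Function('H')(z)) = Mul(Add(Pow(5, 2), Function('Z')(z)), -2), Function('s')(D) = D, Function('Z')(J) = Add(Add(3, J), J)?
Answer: 2145950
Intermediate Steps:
Function('Z')(J) = Add(3, Mul(2, J))
Function('H')(z) = Add(-63, Mul(-4, z)) (Function('H')(z) = Add(-7, Mul(Add(Pow(5, 2), Add(3, Mul(2, z))), -2)) = Add(-7, Mul(Add(25, Add(3, Mul(2, z))), -2)) = Add(-7, Mul(Add(28, Mul(2, z)), -2)) = Add(-7, Add(-56, Mul(-4, z))) = Add(-63, Mul(-4, z)))
Mul(Add(13485, Mul(Function('s')(65), Function('H')(4))), Add(-9149, 9406)) = Mul(Add(13485, Mul(65, Add(-63, Mul(-4, 4)))), Add(-9149, 9406)) = Mul(Add(13485, Mul(65, Add(-63, -16))), 257) = Mul(Add(13485, Mul(65, -79)), 257) = Mul(Add(13485, -5135), 257) = Mul(8350, 257) = 2145950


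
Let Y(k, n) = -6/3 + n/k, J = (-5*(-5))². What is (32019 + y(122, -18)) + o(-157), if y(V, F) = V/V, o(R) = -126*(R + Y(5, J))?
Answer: 36304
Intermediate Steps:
J = 625 (J = 25² = 625)
Y(k, n) = -2 + n/k (Y(k, n) = -6*⅓ + n/k = -2 + n/k)
o(R) = -15498 - 126*R (o(R) = -126*(R + (-2 + 625/5)) = -126*(R + (-2 + 625*(⅕))) = -126*(R + (-2 + 125)) = -126*(R + 123) = -126*(123 + R) = -15498 - 126*R)
y(V, F) = 1
(32019 + y(122, -18)) + o(-157) = (32019 + 1) + (-15498 - 126*(-157)) = 32020 + (-15498 + 19782) = 32020 + 4284 = 36304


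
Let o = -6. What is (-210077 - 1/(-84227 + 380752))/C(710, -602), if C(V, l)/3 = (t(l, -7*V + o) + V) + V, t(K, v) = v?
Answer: 31146541213/1581664350 ≈ 19.692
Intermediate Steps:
C(V, l) = -18 - 15*V (C(V, l) = 3*(((-7*V - 6) + V) + V) = 3*(((-6 - 7*V) + V) + V) = 3*((-6 - 6*V) + V) = 3*(-6 - 5*V) = -18 - 15*V)
(-210077 - 1/(-84227 + 380752))/C(710, -602) = (-210077 - 1/(-84227 + 380752))/(-18 - 15*710) = (-210077 - 1/296525)/(-18 - 10650) = (-210077 - 1*1/296525)/(-10668) = (-210077 - 1/296525)*(-1/10668) = -62293082426/296525*(-1/10668) = 31146541213/1581664350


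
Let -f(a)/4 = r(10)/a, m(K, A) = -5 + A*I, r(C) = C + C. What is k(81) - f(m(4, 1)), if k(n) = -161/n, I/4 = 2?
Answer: 1999/81 ≈ 24.679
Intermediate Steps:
I = 8 (I = 4*2 = 8)
r(C) = 2*C
m(K, A) = -5 + 8*A (m(K, A) = -5 + A*8 = -5 + 8*A)
f(a) = -80/a (f(a) = -4*2*10/a = -80/a)
k(81) - f(m(4, 1)) = -161/81 - (-80)/(-5 + 8*1) = -161*1/81 - (-80)/(-5 + 8) = -161/81 - (-80)/3 = -161/81 - 1*(-80/3) = -161/81 + 80/3 = 1999/81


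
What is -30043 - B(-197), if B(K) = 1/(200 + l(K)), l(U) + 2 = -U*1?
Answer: -11866986/395 ≈ -30043.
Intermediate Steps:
l(U) = -2 - U (l(U) = -2 - U*1 = -2 - U)
B(K) = 1/(198 - K) (B(K) = 1/(200 + (-2 - K)) = 1/(198 - K))
-30043 - B(-197) = -30043 - (-1)/(-198 - 197) = -30043 - (-1)/(-395) = -30043 - (-1)*(-1)/395 = -30043 - 1*1/395 = -30043 - 1/395 = -11866986/395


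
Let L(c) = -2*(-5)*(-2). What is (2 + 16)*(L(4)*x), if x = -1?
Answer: 360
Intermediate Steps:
L(c) = -20 (L(c) = 10*(-2) = -20)
(2 + 16)*(L(4)*x) = (2 + 16)*(-20*(-1)) = 18*20 = 360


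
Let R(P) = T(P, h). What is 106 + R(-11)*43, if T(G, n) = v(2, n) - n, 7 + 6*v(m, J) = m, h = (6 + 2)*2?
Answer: -3707/6 ≈ -617.83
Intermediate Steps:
h = 16 (h = 8*2 = 16)
v(m, J) = -7/6 + m/6
T(G, n) = -⅚ - n (T(G, n) = (-7/6 + (⅙)*2) - n = (-7/6 + ⅓) - n = -⅚ - n)
R(P) = -101/6 (R(P) = -⅚ - 1*16 = -⅚ - 16 = -101/6)
106 + R(-11)*43 = 106 - 101/6*43 = 106 - 4343/6 = -3707/6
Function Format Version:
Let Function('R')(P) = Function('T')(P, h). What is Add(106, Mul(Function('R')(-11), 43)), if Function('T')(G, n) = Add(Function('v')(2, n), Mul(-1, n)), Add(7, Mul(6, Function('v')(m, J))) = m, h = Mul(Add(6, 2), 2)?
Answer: Rational(-3707, 6) ≈ -617.83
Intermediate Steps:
h = 16 (h = Mul(8, 2) = 16)
Function('v')(m, J) = Add(Rational(-7, 6), Mul(Rational(1, 6), m))
Function('T')(G, n) = Add(Rational(-5, 6), Mul(-1, n)) (Function('T')(G, n) = Add(Add(Rational(-7, 6), Mul(Rational(1, 6), 2)), Mul(-1, n)) = Add(Add(Rational(-7, 6), Rational(1, 3)), Mul(-1, n)) = Add(Rational(-5, 6), Mul(-1, n)))
Function('R')(P) = Rational(-101, 6) (Function('R')(P) = Add(Rational(-5, 6), Mul(-1, 16)) = Add(Rational(-5, 6), -16) = Rational(-101, 6))
Add(106, Mul(Function('R')(-11), 43)) = Add(106, Mul(Rational(-101, 6), 43)) = Add(106, Rational(-4343, 6)) = Rational(-3707, 6)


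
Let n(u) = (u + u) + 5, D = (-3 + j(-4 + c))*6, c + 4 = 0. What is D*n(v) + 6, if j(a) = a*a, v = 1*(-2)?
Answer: 372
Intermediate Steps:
c = -4 (c = -4 + 0 = -4)
v = -2
j(a) = a²
D = 366 (D = (-3 + (-4 - 4)²)*6 = (-3 + (-8)²)*6 = (-3 + 64)*6 = 61*6 = 366)
n(u) = 5 + 2*u (n(u) = 2*u + 5 = 5 + 2*u)
D*n(v) + 6 = 366*(5 + 2*(-2)) + 6 = 366*(5 - 4) + 6 = 366*1 + 6 = 366 + 6 = 372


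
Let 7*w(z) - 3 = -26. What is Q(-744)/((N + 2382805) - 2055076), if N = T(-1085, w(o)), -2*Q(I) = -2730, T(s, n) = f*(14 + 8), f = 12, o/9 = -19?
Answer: 455/109331 ≈ 0.0041617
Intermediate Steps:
o = -171 (o = 9*(-19) = -171)
w(z) = -23/7 (w(z) = 3/7 + (⅐)*(-26) = 3/7 - 26/7 = -23/7)
T(s, n) = 264 (T(s, n) = 12*(14 + 8) = 12*22 = 264)
Q(I) = 1365 (Q(I) = -½*(-2730) = 1365)
N = 264
Q(-744)/((N + 2382805) - 2055076) = 1365/((264 + 2382805) - 2055076) = 1365/(2383069 - 2055076) = 1365/327993 = 1365*(1/327993) = 455/109331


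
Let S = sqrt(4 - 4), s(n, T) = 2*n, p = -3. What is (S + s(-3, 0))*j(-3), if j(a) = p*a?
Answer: -54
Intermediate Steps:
j(a) = -3*a
S = 0 (S = sqrt(0) = 0)
(S + s(-3, 0))*j(-3) = (0 + 2*(-3))*(-3*(-3)) = (0 - 6)*9 = -6*9 = -54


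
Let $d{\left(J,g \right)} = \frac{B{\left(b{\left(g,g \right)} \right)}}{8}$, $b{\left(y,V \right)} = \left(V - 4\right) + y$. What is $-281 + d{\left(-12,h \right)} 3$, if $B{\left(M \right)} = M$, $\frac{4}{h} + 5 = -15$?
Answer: $- \frac{5653}{20} \approx -282.65$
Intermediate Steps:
$h = - \frac{1}{5}$ ($h = \frac{4}{-5 - 15} = \frac{4}{-20} = 4 \left(- \frac{1}{20}\right) = - \frac{1}{5} \approx -0.2$)
$b{\left(y,V \right)} = -4 + V + y$ ($b{\left(y,V \right)} = \left(-4 + V\right) + y = -4 + V + y$)
$d{\left(J,g \right)} = - \frac{1}{2} + \frac{g}{4}$ ($d{\left(J,g \right)} = \frac{-4 + g + g}{8} = \left(-4 + 2 g\right) \frac{1}{8} = - \frac{1}{2} + \frac{g}{4}$)
$-281 + d{\left(-12,h \right)} 3 = -281 + \left(- \frac{1}{2} + \frac{1}{4} \left(- \frac{1}{5}\right)\right) 3 = -281 + \left(- \frac{1}{2} - \frac{1}{20}\right) 3 = -281 - \frac{33}{20} = - \frac{5653}{20}$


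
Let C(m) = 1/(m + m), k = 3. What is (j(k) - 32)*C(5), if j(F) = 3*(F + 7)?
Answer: -⅕ ≈ -0.20000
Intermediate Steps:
j(F) = 21 + 3*F (j(F) = 3*(7 + F) = 21 + 3*F)
C(m) = 1/(2*m)
(j(k) - 32)*C(5) = ((21 + 3*3) - 32)*((½)/5) = ((21 + 9) - 32)*((½)*(⅕)) = (30 - 32)*(⅒) = -2*⅒ = -⅕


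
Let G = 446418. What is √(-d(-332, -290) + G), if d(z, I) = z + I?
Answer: 8*√6985 ≈ 668.61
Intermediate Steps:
d(z, I) = I + z
√(-d(-332, -290) + G) = √(-(-290 - 332) + 446418) = √(-1*(-622) + 446418) = √(622 + 446418) = √447040 = 8*√6985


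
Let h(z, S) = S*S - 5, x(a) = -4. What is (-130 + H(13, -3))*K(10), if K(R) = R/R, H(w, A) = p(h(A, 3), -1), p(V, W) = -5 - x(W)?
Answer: -131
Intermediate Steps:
h(z, S) = -5 + S**2 (h(z, S) = S**2 - 5 = -5 + S**2)
p(V, W) = -1 (p(V, W) = -5 - 1*(-4) = -5 + 4 = -1)
H(w, A) = -1
K(R) = 1
(-130 + H(13, -3))*K(10) = (-130 - 1)*1 = -131*1 = -131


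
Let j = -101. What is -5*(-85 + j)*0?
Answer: 0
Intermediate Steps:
-5*(-85 + j)*0 = -5*(-85 - 101)*0 = -(-930)*0 = -5*0 = 0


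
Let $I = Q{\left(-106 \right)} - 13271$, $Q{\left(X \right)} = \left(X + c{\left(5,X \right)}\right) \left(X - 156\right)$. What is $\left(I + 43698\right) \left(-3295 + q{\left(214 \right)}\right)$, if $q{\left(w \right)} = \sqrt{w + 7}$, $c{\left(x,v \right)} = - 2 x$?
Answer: $-200398605 + 60819 \sqrt{221} \approx -1.9949 \cdot 10^{8}$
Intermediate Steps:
$q{\left(w \right)} = \sqrt{7 + w}$
$Q{\left(X \right)} = \left(-156 + X\right) \left(-10 + X\right)$ ($Q{\left(X \right)} = \left(X - 10\right) \left(X - 156\right) = \left(X - 10\right) \left(-156 + X\right) = \left(-10 + X\right) \left(-156 + X\right) = \left(-156 + X\right) \left(-10 + X\right)$)
$I = 17121$ ($I = \left(1560 + \left(-106\right)^{2} - -17596\right) - 13271 = \left(1560 + 11236 + 17596\right) - 13271 = 30392 - 13271 = 17121$)
$\left(I + 43698\right) \left(-3295 + q{\left(214 \right)}\right) = \left(17121 + 43698\right) \left(-3295 + \sqrt{7 + 214}\right) = 60819 \left(-3295 + \sqrt{221}\right) = -200398605 + 60819 \sqrt{221}$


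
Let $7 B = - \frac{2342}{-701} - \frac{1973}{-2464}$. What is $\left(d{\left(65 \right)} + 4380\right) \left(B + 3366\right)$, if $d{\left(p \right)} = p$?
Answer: $\frac{25847642061915}{1727264} \approx 1.4964 \cdot 10^{7}$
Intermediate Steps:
$B = \frac{7153761}{12090848}$ ($B = \frac{- \frac{2342}{-701} - \frac{1973}{-2464}}{7} = \frac{\left(-2342\right) \left(- \frac{1}{701}\right) - - \frac{1973}{2464}}{7} = \frac{\frac{2342}{701} + \frac{1973}{2464}}{7} = \frac{1}{7} \cdot \frac{7153761}{1727264} = \frac{7153761}{12090848} \approx 0.59167$)
$\left(d{\left(65 \right)} + 4380\right) \left(B + 3366\right) = \left(65 + 4380\right) \left(\frac{7153761}{12090848} + 3366\right) = 4445 \cdot \frac{40704948129}{12090848} = \frac{25847642061915}{1727264}$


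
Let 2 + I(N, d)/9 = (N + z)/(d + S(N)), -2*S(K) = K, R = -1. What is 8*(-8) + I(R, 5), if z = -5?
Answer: -1010/11 ≈ -91.818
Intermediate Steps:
S(K) = -K/2
I(N, d) = -18 + 9*(-5 + N)/(d - N/2) (I(N, d) = -18 + 9*((N - 5)/(d - N/2)) = -18 + 9*((-5 + N)/(d - N/2)) = -18 + 9*(-5 + N)/(d - N/2))
8*(-8) + I(R, 5) = 8*(-8) + 18*(5 - 2*(-1) + 2*5)/(-1 - 2*5) = -64 + 18*(5 + 2 + 10)/(-1 - 10) = -64 + 18*17/(-11) = -64 + 18*(-1/11)*17 = -64 - 306/11 = -1010/11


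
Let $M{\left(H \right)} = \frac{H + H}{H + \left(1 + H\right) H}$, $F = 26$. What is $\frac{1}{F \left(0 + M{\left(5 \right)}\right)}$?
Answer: $\frac{7}{52} \approx 0.13462$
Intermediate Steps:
$M{\left(H \right)} = \frac{2 H}{H + H \left(1 + H\right)}$
$\frac{1}{F \left(0 + M{\left(5 \right)}\right)} = \frac{1}{26 \left(0 + \frac{2}{2 + 5}\right)} = \frac{1}{26 \left(0 + \frac{2}{7}\right)} = \frac{1}{26 \cdot \frac{2}{7}} = \frac{1}{\frac{52}{7}} = \frac{7}{52}$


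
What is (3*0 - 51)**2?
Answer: 2601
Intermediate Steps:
(3*0 - 51)**2 = (0 - 51)**2 = (-51)**2 = 2601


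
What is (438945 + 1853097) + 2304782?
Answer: 4596824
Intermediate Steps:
(438945 + 1853097) + 2304782 = 2292042 + 2304782 = 4596824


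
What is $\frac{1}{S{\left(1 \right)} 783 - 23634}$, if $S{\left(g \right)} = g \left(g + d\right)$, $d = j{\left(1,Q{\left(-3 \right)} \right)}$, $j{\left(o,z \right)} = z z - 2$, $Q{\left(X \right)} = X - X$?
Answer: $- \frac{1}{24417} \approx -4.0955 \cdot 10^{-5}$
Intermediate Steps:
$Q{\left(X \right)} = 0$
$j{\left(o,z \right)} = -2 + z^{2}$ ($j{\left(o,z \right)} = z^{2} - 2 = -2 + z^{2}$)
$d = -2$ ($d = -2 + 0^{2} = -2 + 0 = -2$)
$S{\left(g \right)} = g \left(-2 + g\right)$ ($S{\left(g \right)} = g \left(g - 2\right) = g \left(-2 + g\right)$)
$\frac{1}{S{\left(1 \right)} 783 - 23634} = \frac{1}{1 \left(-2 + 1\right) 783 - 23634} = \frac{1}{1 \left(-1\right) 783 - 23634} = \frac{1}{\left(-1\right) 783 - 23634} = \frac{1}{-783 - 23634} = \frac{1}{-24417} = - \frac{1}{24417}$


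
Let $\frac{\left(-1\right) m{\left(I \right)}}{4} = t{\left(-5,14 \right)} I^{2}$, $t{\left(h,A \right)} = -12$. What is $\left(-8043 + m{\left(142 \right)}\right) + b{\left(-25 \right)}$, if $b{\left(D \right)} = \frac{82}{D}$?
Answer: $\frac{23995643}{25} \approx 9.5983 \cdot 10^{5}$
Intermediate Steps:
$m{\left(I \right)} = 48 I^{2}$ ($m{\left(I \right)} = - 4 \left(- 12 I^{2}\right) = 48 I^{2}$)
$\left(-8043 + m{\left(142 \right)}\right) + b{\left(-25 \right)} = \left(-8043 + 48 \cdot 142^{2}\right) + \frac{82}{-25} = \left(-8043 + 48 \cdot 20164\right) + 82 \left(- \frac{1}{25}\right) = \left(-8043 + 967872\right) - \frac{82}{25} = 959829 - \frac{82}{25} = \frac{23995643}{25}$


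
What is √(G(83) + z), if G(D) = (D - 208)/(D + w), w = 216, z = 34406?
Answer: √3075893431/299 ≈ 185.49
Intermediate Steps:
G(D) = (-208 + D)/(216 + D) (G(D) = (D - 208)/(D + 216) = (-208 + D)/(216 + D))
√(G(83) + z) = √((-208 + 83)/(216 + 83) + 34406) = √(-125/299 + 34406) = √(10287269/299) = √3075893431/299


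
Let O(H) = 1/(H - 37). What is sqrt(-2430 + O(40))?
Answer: I*sqrt(21867)/3 ≈ 49.292*I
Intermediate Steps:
O(H) = 1/(-37 + H)
sqrt(-2430 + O(40)) = sqrt(-2430 + 1/(-37 + 40)) = sqrt(-2430 + 1/3) = sqrt(-7289/3) = I*sqrt(21867)/3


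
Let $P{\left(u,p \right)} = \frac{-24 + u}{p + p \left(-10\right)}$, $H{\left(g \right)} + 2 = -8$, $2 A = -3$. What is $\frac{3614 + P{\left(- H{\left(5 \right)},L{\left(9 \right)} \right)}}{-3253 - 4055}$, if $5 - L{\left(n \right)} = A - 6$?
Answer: $- \frac{406589}{822150} \approx -0.49454$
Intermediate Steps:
$A = - \frac{3}{2}$ ($A = \frac{1}{2} \left(-3\right) = - \frac{3}{2} \approx -1.5$)
$H{\left(g \right)} = -10$ ($H{\left(g \right)} = -2 - 8 = -10$)
$L{\left(n \right)} = \frac{25}{2}$ ($L{\left(n \right)} = 5 - \left(- \frac{3}{2} - 6\right) = 5 - - \frac{15}{2} = 5 + \frac{15}{2} = \frac{25}{2}$)
$P{\left(u,p \right)} = - \frac{-24 + u}{9 p}$ ($P{\left(u,p \right)} = \frac{-24 + u}{p - 10 p} = \frac{-24 + u}{\left(-9\right) p} = \left(-24 + u\right) \left(- \frac{1}{9 p}\right) = - \frac{-24 + u}{9 p}$)
$\frac{3614 + P{\left(- H{\left(5 \right)},L{\left(9 \right)} \right)}}{-3253 - 4055} = \frac{3614 + \frac{24 - \left(-1\right) \left(-10\right)}{9 \cdot \frac{25}{2}}}{-3253 - 4055} = \frac{3614 + \frac{1}{9} \cdot \frac{2}{25} \left(24 - 10\right)}{-7308} = \left(3614 + \frac{1}{9} \cdot \frac{2}{25} \left(24 - 10\right)\right) \left(- \frac{1}{7308}\right) = \left(3614 + \frac{1}{9} \cdot \frac{2}{25} \cdot 14\right) \left(- \frac{1}{7308}\right) = \left(3614 + \frac{28}{225}\right) \left(- \frac{1}{7308}\right) = \frac{813178}{225} \left(- \frac{1}{7308}\right) = - \frac{406589}{822150}$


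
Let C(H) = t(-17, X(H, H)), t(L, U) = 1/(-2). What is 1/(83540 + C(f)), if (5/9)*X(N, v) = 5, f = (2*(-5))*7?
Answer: 2/167079 ≈ 1.1970e-5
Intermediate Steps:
f = -70 (f = -10*7 = -70)
X(N, v) = 9 (X(N, v) = (9/5)*5 = 9)
t(L, U) = -1/2
C(H) = -1/2
1/(83540 + C(f)) = 1/(83540 - 1/2) = 1/(167079/2) = 2/167079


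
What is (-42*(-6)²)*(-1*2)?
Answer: 3024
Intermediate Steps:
(-42*(-6)²)*(-1*2) = -42*36*(-2) = -1512*(-2) = 3024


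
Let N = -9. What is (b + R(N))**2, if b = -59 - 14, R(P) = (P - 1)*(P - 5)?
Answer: 4489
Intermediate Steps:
R(P) = (-1 + P)*(-5 + P)
b = -73
(b + R(N))**2 = (-73 + (5 + (-9)**2 - 6*(-9)))**2 = (-73 + (5 + 81 + 54))**2 = (-73 + 140)**2 = 67**2 = 4489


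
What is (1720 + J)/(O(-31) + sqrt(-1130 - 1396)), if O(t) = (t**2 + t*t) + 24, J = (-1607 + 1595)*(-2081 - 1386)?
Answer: 42154252/1894721 - 21662*I*sqrt(2526)/1894721 ≈ 22.248 - 0.57461*I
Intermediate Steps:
J = 41604 (J = -12*(-3467) = 41604)
O(t) = 24 + 2*t**2 (O(t) = (t**2 + t**2) + 24 = 2*t**2 + 24 = 24 + 2*t**2)
(1720 + J)/(O(-31) + sqrt(-1130 - 1396)) = (1720 + 41604)/((24 + 2*(-31)**2) + sqrt(-1130 - 1396)) = 43324/((24 + 2*961) + sqrt(-2526)) = 43324/((24 + 1922) + I*sqrt(2526)) = 43324/(1946 + I*sqrt(2526))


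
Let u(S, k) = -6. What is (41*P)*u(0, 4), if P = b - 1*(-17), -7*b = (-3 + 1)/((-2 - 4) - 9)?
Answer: -146206/35 ≈ -4177.3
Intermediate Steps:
b = -2/105 (b = -(-3 + 1)/(7*((-2 - 4) - 9)) = -(-2)/(7*(-6 - 9)) = -(-2)/(7*(-15)) = -(-2)*(-1)/(7*15) = -⅐*2/15 = -2/105 ≈ -0.019048)
P = 1783/105 (P = -2/105 - 1*(-17) = -2/105 + 17 = 1783/105 ≈ 16.981)
(41*P)*u(0, 4) = (41*(1783/105))*(-6) = (73103/105)*(-6) = -146206/35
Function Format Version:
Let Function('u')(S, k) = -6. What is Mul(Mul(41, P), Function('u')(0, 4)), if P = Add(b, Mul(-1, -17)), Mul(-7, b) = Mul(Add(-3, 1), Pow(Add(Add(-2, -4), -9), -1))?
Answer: Rational(-146206, 35) ≈ -4177.3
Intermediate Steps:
b = Rational(-2, 105) (b = Mul(Rational(-1, 7), Mul(Add(-3, 1), Pow(Add(Add(-2, -4), -9), -1))) = Mul(Rational(-1, 7), Mul(-2, Pow(Add(-6, -9), -1))) = Mul(Rational(-1, 7), Mul(-2, Pow(-15, -1))) = Mul(Rational(-1, 7), Mul(-2, Rational(-1, 15))) = Mul(Rational(-1, 7), Rational(2, 15)) = Rational(-2, 105) ≈ -0.019048)
P = Rational(1783, 105) (P = Add(Rational(-2, 105), Mul(-1, -17)) = Add(Rational(-2, 105), 17) = Rational(1783, 105) ≈ 16.981)
Mul(Mul(41, P), Function('u')(0, 4)) = Mul(Mul(41, Rational(1783, 105)), -6) = Mul(Rational(73103, 105), -6) = Rational(-146206, 35)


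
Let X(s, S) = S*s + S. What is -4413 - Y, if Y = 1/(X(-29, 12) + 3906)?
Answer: -15754411/3570 ≈ -4413.0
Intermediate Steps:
X(s, S) = S + S*s
Y = 1/3570 (Y = 1/(12*(1 - 29) + 3906) = 1/(12*(-28) + 3906) = 1/(-336 + 3906) = 1/3570 ≈ 0.00028011)
-4413 - Y = -4413 - 1*1/3570 = -4413 - 1/3570 = -15754411/3570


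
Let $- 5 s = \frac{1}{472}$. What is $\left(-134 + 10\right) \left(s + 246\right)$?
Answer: $- \frac{17997329}{590} \approx -30504.0$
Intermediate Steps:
$s = - \frac{1}{2360}$ ($s = - \frac{1}{5 \cdot 472} = \left(- \frac{1}{5}\right) \frac{1}{472} = - \frac{1}{2360} \approx -0.00042373$)
$\left(-134 + 10\right) \left(s + 246\right) = \left(-134 + 10\right) \left(- \frac{1}{2360} + 246\right) = \left(-124\right) \frac{580559}{2360} = - \frac{17997329}{590}$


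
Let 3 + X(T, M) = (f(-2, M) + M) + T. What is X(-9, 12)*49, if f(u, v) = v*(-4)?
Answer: -2352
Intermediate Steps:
f(u, v) = -4*v
X(T, M) = -3 + T - 3*M (X(T, M) = -3 + ((-4*M + M) + T) = -3 + (-3*M + T) = -3 + (T - 3*M) = -3 + T - 3*M)
X(-9, 12)*49 = (-3 - 9 - 3*12)*49 = (-3 - 9 - 36)*49 = -48*49 = -2352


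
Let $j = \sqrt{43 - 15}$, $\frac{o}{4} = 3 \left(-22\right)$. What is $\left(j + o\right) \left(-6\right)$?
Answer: $1584 - 12 \sqrt{7} \approx 1552.3$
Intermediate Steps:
$o = -264$ ($o = 4 \cdot 3 \left(-22\right) = 4 \left(-66\right) = -264$)
$j = 2 \sqrt{7}$ ($j = \sqrt{28} = 2 \sqrt{7} \approx 5.2915$)
$\left(j + o\right) \left(-6\right) = \left(2 \sqrt{7} - 264\right) \left(-6\right) = \left(-264 + 2 \sqrt{7}\right) \left(-6\right) = 1584 - 12 \sqrt{7}$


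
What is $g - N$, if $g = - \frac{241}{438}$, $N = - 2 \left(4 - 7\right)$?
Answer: $- \frac{2869}{438} \approx -6.5502$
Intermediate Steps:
$N = 6$ ($N = \left(-2\right) \left(-3\right) = 6$)
$g = - \frac{241}{438}$ ($g = \left(-241\right) \frac{1}{438} = - \frac{241}{438} \approx -0.55023$)
$g - N = - \frac{241}{438} - 6 = - \frac{2869}{438}$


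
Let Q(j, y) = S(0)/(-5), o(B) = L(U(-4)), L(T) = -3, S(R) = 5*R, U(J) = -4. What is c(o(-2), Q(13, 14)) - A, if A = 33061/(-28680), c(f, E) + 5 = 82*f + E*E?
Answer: -7165619/28680 ≈ -249.85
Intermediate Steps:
o(B) = -3
Q(j, y) = 0 (Q(j, y) = (5*0)/(-5) = 0*(-1/5) = 0)
c(f, E) = -5 + E**2 + 82*f (c(f, E) = -5 + (82*f + E*E) = -5 + (82*f + E**2) = -5 + (E**2 + 82*f) = -5 + E**2 + 82*f)
A = -33061/28680 (A = 33061*(-1/28680) = -33061/28680 ≈ -1.1528)
c(o(-2), Q(13, 14)) - A = (-5 + 0**2 + 82*(-3)) - 1*(-33061/28680) = (-5 + 0 - 246) + 33061/28680 = -251 + 33061/28680 = -7165619/28680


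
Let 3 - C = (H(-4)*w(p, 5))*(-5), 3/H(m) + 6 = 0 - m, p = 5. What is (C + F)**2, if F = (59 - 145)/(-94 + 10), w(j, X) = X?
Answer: 494209/441 ≈ 1120.7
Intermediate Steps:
H(m) = 3/(-6 - m) (H(m) = 3/(-6 + (0 - m)) = 3/(-6 - m))
F = 43/42 (F = -86/(-84) = -86*(-1/84) = 43/42 ≈ 1.0238)
C = -69/2 (C = 3 - -3/(6 - 4)*5*(-5) = 3 - -3/2*5*(-5) = 3 - -3*1/2*5*(-5) = 3 - (-3/2*5)*(-5) = 3 - (-15)*(-5)/2 = 3 - 1*75/2 = 3 - 75/2 = -69/2 ≈ -34.500)
(C + F)**2 = (-69/2 + 43/42)**2 = (-703/21)**2 = 494209/441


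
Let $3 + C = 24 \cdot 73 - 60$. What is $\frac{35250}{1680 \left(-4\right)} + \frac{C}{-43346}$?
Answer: $- \frac{25654943}{4854752} \approx -5.2845$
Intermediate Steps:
$C = 1689$ ($C = -3 + \left(24 \cdot 73 - 60\right) = -3 + \left(1752 - 60\right) = -3 + 1692 = 1689$)
$\frac{35250}{1680 \left(-4\right)} + \frac{C}{-43346} = \frac{35250}{1680 \left(-4\right)} + \frac{1689}{-43346} = \frac{35250}{-6720} + 1689 \left(- \frac{1}{43346}\right) = 35250 \left(- \frac{1}{6720}\right) - \frac{1689}{43346} = - \frac{1175}{224} - \frac{1689}{43346} = - \frac{25654943}{4854752}$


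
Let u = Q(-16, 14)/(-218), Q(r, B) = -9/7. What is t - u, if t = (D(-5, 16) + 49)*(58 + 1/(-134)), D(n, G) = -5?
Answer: 260887409/102242 ≈ 2551.7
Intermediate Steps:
Q(r, B) = -9/7 (Q(r, B) = -9*⅐ = -9/7)
u = 9/1526 (u = -9/7/(-218) = -9/7*(-1/218) = 9/1526 ≈ 0.0058978)
t = 170962/67 (t = (-5 + 49)*(58 + 1/(-134)) = 44*(58 - 1/134) = 44*(7771/134) = 170962/67 ≈ 2551.7)
t - u = 170962/67 - 1*9/1526 = 170962/67 - 9/1526 = 260887409/102242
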